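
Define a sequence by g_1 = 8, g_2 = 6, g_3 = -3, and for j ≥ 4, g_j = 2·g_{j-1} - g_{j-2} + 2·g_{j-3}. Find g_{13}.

g_4 = 4;  g_5 = 23;  g_6 = 36;  g_7 = 57;  g_8 = 124;  g_9 = 263;  g_{10} = 516;  g_{11} = 1017;  g_{12} = 2044;  g_{13} = 4103.

4103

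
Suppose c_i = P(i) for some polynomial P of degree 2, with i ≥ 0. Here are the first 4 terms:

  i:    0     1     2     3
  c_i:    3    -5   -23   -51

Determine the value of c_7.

1st diffs: -8, -18, -28.
2nd diffs: -10, -10 (constant).
Newton forward-difference form: c_i = 3 + (-8)·C(i,1) + (-10)·C(i,2).
At i = 7: i = 7, so c_7 = 3 - 56 - 210 = -263.

-263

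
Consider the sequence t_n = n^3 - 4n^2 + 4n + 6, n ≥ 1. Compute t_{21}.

7587

t_{21} = 1·21^3 - 4·21^2 + 4·21 + 6 = 7587.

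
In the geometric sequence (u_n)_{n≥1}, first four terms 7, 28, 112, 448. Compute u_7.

28672

Common ratio r = 4.
u_n = 7·4^(n-1).
u_7 = 7·4^6 = 28672.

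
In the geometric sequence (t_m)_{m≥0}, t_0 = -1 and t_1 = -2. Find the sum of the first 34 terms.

Common ratio r = 2.
t_m = (-1)·2^(m-0).
S = (-1)·(2^34 - 1)/(2 - 1) = (-1)·(17179869184 - 1)/(1) = -17179869183.

-17179869183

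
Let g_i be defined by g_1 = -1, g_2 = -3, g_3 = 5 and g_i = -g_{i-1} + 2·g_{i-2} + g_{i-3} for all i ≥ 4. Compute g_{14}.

Step forward from the initial values:
g_4 = -12;  g_5 = 19;  g_6 = -38;  …;  g_{11} = 690;  g_{12} = -1257;  g_{13} = 2248;  g_{14} = -4072.

-4072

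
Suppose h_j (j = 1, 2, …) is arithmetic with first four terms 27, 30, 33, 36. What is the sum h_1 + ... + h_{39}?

3276

Common difference d = 3.
h_j = 27 + (j - 1)·3.
h_{39} = 141; S = 39·(27 + 141)/2 = 3276.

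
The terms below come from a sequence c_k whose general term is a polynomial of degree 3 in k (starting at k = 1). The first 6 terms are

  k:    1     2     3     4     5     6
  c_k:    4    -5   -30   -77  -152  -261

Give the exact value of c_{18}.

-6405

1st diffs: -9, -25, -47, -75, -109.
2nd diffs: -16, -22, -28, -34.
3rd diffs: -6, -6, -6 (constant).
Newton forward-difference form: c_k = 4 + (-9)·C(k-1,1) + (-16)·C(k-1,2) + (-6)·C(k-1,3).
At k = 18: k-1 = 17, so c_{18} = 4 - 153 - 2176 - 4080 = -6405.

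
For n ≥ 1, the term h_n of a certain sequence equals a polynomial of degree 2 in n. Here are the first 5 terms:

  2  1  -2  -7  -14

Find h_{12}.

1st diffs: -1, -3, -5, -7.
2nd diffs: -2, -2, -2 (constant).
Newton forward-difference form: h_n = 2 + (-1)·C(n-1,1) + (-2)·C(n-1,2).
At n = 12: n-1 = 11, so h_{12} = 2 - 11 - 110 = -119.

-119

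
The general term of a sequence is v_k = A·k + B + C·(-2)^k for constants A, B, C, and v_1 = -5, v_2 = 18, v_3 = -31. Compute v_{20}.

Write the equations: A + B - 2C = -5; 2A + B + 4C = 18; 3A + B - 8C = -31.
Subtracting the first from the second: A + 6C = 23.
Subtracting the second from the third: A - 12C = -49.
Solving: C = 4, A = -1, then B = 4.
Therefore v_{20} = -20 + 4 + 4·1048576 = 4194288.

4194288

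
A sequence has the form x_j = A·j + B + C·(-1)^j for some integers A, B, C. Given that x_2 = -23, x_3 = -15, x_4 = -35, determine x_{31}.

-183

Plug in j = 2, 3, 4: 2A + B + C = -23; 3A + B - C = -15; 4A + B + C = -35.
Subtracting the first from the second: A - 2C = 8.
Subtracting the second from the third: A + 2C = -20.
Solving: C = -7, A = -6, then B = -4.
Therefore x_{31} = -186 + (-4) + (-7)·(-1) = -183.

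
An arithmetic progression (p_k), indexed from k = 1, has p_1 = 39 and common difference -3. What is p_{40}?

-78

p_k = 39 + (k - 1)·(-3).
p_{40} = 39 + 39·(-3) = -78.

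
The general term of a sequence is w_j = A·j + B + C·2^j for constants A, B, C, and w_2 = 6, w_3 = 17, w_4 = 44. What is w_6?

226

Write the equations: 2A + B + 4C = 6; 3A + B + 8C = 17; 4A + B + 16C = 44.
Subtracting the first from the second: A + 4C = 11.
Subtracting the second from the third: A + 8C = 27.
Solving: C = 4, A = -5, then B = 0.
Therefore w_6 = -30 + 0 + 4·64 = 226.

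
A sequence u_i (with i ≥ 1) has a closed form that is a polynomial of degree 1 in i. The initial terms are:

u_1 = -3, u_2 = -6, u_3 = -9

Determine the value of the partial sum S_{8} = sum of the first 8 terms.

-108

1st diffs: -3, -3 (constant).
So u_i = -3i.
Continuing: …, -12, -15, -18, -21, …, u_8 = -24.
Summing i = 1..8 (8 terms) gives -108.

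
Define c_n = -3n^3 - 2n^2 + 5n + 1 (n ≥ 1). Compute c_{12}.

c_{12} = -3·12^3 - 2·12^2 + 5·12 + 1 = -5411.

-5411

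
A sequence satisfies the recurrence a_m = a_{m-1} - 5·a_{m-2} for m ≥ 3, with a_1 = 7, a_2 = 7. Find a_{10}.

Compute successive terms:
a_3 = -28, a_4 = -63, a_5 = 77, a_6 = 392, a_7 = 7, a_8 = -1953, a_9 = -1988, a_{10} = 7777.

7777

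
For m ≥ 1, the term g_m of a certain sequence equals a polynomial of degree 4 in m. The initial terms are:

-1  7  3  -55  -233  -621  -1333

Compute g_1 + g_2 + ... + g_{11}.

-26499

1st diffs: 8, -4, -58, -178, -388, -712.
2nd diffs: -12, -54, -120, -210, -324.
3rd diffs: -42, -66, -90, -114.
4th diffs: -24, -24, -24 (constant).
Newton forward-difference form: g_m = -1 + 8·C(m-1,1) + (-12)·C(m-1,2) + (-42)·C(m-1,3) + (-24)·C(m-1,4).
Continuing: -2507, -4305, -6913, -10541.
Summing m = 1..11 (11 terms) gives -26499.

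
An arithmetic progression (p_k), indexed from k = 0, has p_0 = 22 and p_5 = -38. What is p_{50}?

-578

Common difference d = (-38 - 22) / (5 - 0) = -12.
p_k = 22 + (k - 0)·(-12).
p_{50} = 22 + 50·(-12) = -578.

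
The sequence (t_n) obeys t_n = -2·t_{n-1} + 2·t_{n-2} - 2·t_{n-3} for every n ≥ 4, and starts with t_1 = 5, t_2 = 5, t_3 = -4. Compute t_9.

Applying the relation repeatedly:
t_4 = 8, t_5 = -34, t_6 = 92, t_7 = -268, t_8 = 788, t_9 = -2296.

-2296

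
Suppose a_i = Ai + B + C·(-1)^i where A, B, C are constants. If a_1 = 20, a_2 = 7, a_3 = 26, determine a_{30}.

Plug in i = 1, 2, 3: A + B - C = 20; 2A + B + C = 7; 3A + B - C = 26.
Subtracting the first from the second: A + 2C = -13.
Subtracting the second from the third: A - 2C = 19.
Solving: C = -8, A = 3, then B = 9.
Hence a_{30} = 3·30 + 9 + (-8)·1 = 91.

91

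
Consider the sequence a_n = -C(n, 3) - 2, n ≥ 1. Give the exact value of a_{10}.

-122

C(10, 3) = 120, so a_{10} = -122.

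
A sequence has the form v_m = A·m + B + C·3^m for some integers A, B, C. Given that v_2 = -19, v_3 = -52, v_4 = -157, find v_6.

Write the equations: 2A + B + 9C = -19; 3A + B + 27C = -52; 4A + B + 81C = -157.
Subtracting the first from the second: A + 18C = -33.
Subtracting the second from the third: A + 54C = -105.
Solving: C = -2, A = 3, then B = -7.
Hence v_6 = 3·6 + (-7) + (-2)·729 = -1447.

-1447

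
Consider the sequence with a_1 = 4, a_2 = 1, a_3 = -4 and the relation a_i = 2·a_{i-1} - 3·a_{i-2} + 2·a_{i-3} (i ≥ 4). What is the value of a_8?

Iterate the recurrence:
a_4 = -3;  a_5 = 8;  a_6 = 17;  a_7 = 4;  a_8 = -27.

-27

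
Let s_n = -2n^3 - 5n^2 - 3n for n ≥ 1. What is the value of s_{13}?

-5278

s_{13} = -2·13^3 - 5·13^2 - 3·13 = -5278.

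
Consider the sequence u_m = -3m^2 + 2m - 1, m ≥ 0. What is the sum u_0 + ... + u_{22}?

-10902

Over m = 0..22: Σm = 253, Σm² = 3795.
Total = (-3)·3795 + (2)·253 + (-1)·23 = -10902.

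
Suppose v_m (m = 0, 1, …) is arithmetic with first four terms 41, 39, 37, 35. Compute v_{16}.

9

Common difference d = -2.
v_m = 41 + (m - 0)·(-2).
v_{16} = 41 + 16·(-2) = 9.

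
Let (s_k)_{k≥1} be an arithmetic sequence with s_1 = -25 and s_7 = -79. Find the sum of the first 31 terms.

Common difference d = (-79 - (-25)) / (7 - 1) = -9.
s_k = -25 + (k - 1)·(-9).
s_{31} = -295; S = 31·(-25 + (-295))/2 = -4960.

-4960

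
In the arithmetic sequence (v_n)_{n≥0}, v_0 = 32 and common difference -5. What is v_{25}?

v_n = 32 + (n - 0)·(-5).
v_{25} = 32 + 25·(-5) = -93.

-93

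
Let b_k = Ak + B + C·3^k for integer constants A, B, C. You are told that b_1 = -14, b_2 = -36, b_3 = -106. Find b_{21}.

-41841412774

At k = 1, 2, 3: A + B + 3C = -14; 2A + B + 9C = -36; 3A + B + 27C = -106.
Subtracting the first from the second: A + 6C = -22.
Subtracting the second from the third: A + 18C = -70.
Solving: C = -4, A = 2, then B = -4.
So b_k = 2·k + (-4) + (-4)·3^k; at k=21 this is -41841412774.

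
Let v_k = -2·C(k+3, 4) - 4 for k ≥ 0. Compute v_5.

C(8, 4) = 70, so v_5 = -144.

-144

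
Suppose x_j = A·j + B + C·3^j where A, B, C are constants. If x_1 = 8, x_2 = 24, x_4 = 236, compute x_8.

19668

At j = 1, 2, 4: A + B + 3C = 8; 2A + B + 9C = 24; 4A + B + 81C = 236.
Subtracting the first from the second: A + 6C = 16.
Subtracting the second from the third: 2A + 72C = 212.
Solving: C = 3, A = -2, then B = 1.
So x_j = -2·j + 1 + 3·3^j; at j=8 this is 19668.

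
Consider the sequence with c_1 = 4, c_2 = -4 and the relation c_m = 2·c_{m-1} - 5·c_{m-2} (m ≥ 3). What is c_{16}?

c_3 = -28, c_4 = -36, c_5 = 68, …, c_{13} = 5828, c_{14} = -170564, c_{15} = -370268, c_{16} = 112284.

112284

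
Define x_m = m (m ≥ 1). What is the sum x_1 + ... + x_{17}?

153

Over m = 1..17: Σm = 153.
Total = (1)·153 = 153.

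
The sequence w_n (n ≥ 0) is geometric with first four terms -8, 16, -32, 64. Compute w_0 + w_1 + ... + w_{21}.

11184808

Common ratio r = -2.
w_n = (-8)·(-2)^(n-0).
S = (-8)·((-2)^22 - 1)/(-2 - 1) = (-8)·(4194304 - 1)/(-3) = 11184808.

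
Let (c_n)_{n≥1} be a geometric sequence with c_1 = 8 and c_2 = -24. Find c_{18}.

Common ratio r = -3.
c_n = 8·(-3)^(n-1).
c_{18} = 8·(-3)^17 = -1033121304.

-1033121304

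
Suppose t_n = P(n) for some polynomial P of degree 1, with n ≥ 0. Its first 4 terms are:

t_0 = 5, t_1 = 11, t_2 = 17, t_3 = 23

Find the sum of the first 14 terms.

1st diffs: 6, 6, 6 (constant).
So t_n = 6n + 5.
Continuing: …, 29, 35, 41, 47, …, t_{13} = 83.
Summing n = 0..13 (14 terms) gives 616.

616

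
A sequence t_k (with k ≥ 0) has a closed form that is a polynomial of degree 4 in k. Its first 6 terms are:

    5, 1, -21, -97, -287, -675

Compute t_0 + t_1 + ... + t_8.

-9171

1st diffs: -4, -22, -76, -190, -388.
2nd diffs: -18, -54, -114, -198.
3rd diffs: -36, -60, -84.
4th diffs: -24, -24 (constant).
Newton forward-difference form: t_k = 5 + (-4)·C(k,1) + (-18)·C(k,2) + (-36)·C(k,3) + (-24)·C(k,4).
Continuing: -1369, -2501, -4227.
Summing k = 0..8 (9 terms) gives -9171.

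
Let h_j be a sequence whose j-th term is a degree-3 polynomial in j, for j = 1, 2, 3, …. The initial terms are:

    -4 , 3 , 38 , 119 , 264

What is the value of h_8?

1st diffs: 7, 35, 81, 145.
2nd diffs: 28, 46, 64.
3rd diffs: 18, 18 (constant).
So h_j = 3j^3 - 4j^2 - 2j - 1.
Evaluating at j = 8 gives h_8 = 1263.

1263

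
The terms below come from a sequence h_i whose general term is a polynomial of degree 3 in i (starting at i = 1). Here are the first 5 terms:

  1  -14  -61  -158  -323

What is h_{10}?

-2798

1st diffs: -15, -47, -97, -165.
2nd diffs: -32, -50, -68.
3rd diffs: -18, -18 (constant).
Newton forward-difference form: h_i = 1 + (-15)·C(i-1,1) + (-32)·C(i-1,2) + (-18)·C(i-1,3).
At i = 10: i-1 = 9, so h_{10} = 1 - 135 - 1152 - 1512 = -2798.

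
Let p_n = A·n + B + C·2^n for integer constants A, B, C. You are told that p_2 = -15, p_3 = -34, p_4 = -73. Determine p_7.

Plug in n = 2, 3, 4: 2A + B + 4C = -15; 3A + B + 8C = -34; 4A + B + 16C = -73.
Subtracting the first from the second: A + 4C = -19.
Subtracting the second from the third: A + 8C = -39.
Solving: C = -5, A = 1, then B = 3.
Therefore p_7 = 7 + 3 + (-5)·128 = -630.

-630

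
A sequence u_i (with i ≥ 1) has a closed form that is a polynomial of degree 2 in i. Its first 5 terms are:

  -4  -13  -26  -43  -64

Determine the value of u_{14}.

1st diffs: -9, -13, -17, -21.
2nd diffs: -4, -4, -4 (constant).
Newton forward-difference form: u_i = -4 + (-9)·C(i-1,1) + (-4)·C(i-1,2).
At i = 14: i-1 = 13, so u_{14} = -4 - 117 - 312 = -433.

-433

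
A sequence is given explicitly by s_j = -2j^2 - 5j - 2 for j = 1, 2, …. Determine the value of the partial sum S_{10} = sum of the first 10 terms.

Over j = 1..10: Σj = 55, Σj² = 385.
Total = (-2)·385 + (-5)·55 + (-2)·10 = -1065.

-1065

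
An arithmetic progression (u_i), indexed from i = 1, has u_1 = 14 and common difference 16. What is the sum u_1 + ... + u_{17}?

2414

u_i = 14 + (i - 1)·16.
u_{17} = 270; S = 17·(14 + 270)/2 = 2414.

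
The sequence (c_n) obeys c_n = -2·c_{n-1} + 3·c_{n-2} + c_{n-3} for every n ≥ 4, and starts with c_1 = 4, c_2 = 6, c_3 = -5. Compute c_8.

Step forward from the initial values:
c_4 = 32;  c_5 = -73;  c_6 = 237;  c_7 = -661;  c_8 = 1960.

1960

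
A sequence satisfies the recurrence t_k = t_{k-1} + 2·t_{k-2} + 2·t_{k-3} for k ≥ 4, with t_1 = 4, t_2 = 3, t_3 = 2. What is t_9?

Iterate the recurrence:
t_4 = 16, t_5 = 26, t_6 = 62, t_7 = 146, t_8 = 322, t_9 = 738.

738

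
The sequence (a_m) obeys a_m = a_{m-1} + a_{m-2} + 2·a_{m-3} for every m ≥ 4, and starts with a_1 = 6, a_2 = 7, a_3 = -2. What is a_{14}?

12877

Compute successive terms:
a_4 = 17, a_5 = 29, a_6 = 42, …, a_{11} = 1613, a_{12} = 3210, a_{13} = 6441, a_{14} = 12877.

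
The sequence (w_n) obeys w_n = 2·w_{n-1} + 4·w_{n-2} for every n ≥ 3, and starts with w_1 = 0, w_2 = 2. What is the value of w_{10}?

Compute successive terms:
w_3 = 4; w_4 = 16; w_5 = 48; w_6 = 160; w_7 = 512; w_8 = 1664; w_9 = 5376; w_{10} = 17408.

17408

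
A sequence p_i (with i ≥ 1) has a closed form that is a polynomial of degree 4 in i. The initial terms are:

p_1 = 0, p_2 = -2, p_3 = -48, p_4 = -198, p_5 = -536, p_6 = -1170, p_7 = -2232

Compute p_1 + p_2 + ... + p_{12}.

1st diffs: -2, -46, -150, -338, -634, -1062.
2nd diffs: -44, -104, -188, -296, -428.
3rd diffs: -60, -84, -108, -132.
4th diffs: -24, -24, -24 (constant).
Newton forward-difference form: p_i = (-2)·C(i-1,1) + (-44)·C(i-1,2) + (-60)·C(i-1,3) + (-24)·C(i-1,4).
Continuing: …, -3878, -6288, -9666, -14240, …, p_{12} = -20262.
Summing i = 1..12 (12 terms) gives -58520.

-58520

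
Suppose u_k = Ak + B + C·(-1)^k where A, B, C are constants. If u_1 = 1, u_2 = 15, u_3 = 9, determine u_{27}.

105

The three given values yield: A + B - C = 1; 2A + B + C = 15; 3A + B - C = 9.
Subtracting the first from the second: A + 2C = 14.
Subtracting the second from the third: A - 2C = -6.
Solving: C = 5, A = 4, then B = 2.
Therefore u_{27} = 108 + 2 + 5·(-1) = 105.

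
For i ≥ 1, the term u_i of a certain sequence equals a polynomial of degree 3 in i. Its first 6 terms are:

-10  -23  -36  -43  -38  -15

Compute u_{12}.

1st diffs: -13, -13, -7, 5, 23.
2nd diffs: 0, 6, 12, 18.
3rd diffs: 6, 6, 6 (constant).
Newton forward-difference form: u_i = -10 + (-13)·C(i-1,1) + 6·C(i-1,3).
At i = 12: i-1 = 11, so u_{12} = -10 - 143 + 990 = 837.

837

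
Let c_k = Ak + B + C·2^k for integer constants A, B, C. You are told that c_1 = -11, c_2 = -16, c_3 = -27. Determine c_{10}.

-3068

Write the equations: A + B + 2C = -11; 2A + B + 4C = -16; 3A + B + 8C = -27.
Subtracting the first from the second: A + 2C = -5.
Subtracting the second from the third: A + 4C = -11.
Solving: C = -3, A = 1, then B = -6.
Hence c_{10} = 1·10 + (-6) + (-3)·1024 = -3068.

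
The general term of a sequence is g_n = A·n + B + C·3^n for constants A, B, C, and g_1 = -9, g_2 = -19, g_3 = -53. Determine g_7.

-4365

At n = 1, 2, 3: A + B + 3C = -9; 2A + B + 9C = -19; 3A + B + 27C = -53.
Subtracting the first from the second: A + 6C = -10.
Subtracting the second from the third: A + 18C = -34.
Solving: C = -2, A = 2, then B = -5.
Therefore g_7 = 14 + (-5) + (-2)·2187 = -4365.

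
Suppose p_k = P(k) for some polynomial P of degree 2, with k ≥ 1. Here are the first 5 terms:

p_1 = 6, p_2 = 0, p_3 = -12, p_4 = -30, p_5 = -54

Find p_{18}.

-912

1st diffs: -6, -12, -18, -24.
2nd diffs: -6, -6, -6 (constant).
Newton forward-difference form: p_k = 6 + (-6)·C(k-1,1) + (-6)·C(k-1,2).
At k = 18: k-1 = 17, so p_{18} = 6 - 102 - 816 = -912.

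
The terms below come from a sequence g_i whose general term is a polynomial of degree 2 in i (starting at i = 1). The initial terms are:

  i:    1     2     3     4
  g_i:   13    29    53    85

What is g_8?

293

1st diffs: 16, 24, 32.
2nd diffs: 8, 8 (constant).
So g_i = 4i^2 + 4i + 5.
Evaluating at i = 8 gives g_8 = 293.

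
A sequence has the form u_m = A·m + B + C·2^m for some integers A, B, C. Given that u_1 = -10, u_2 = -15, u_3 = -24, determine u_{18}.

Write the equations: A + B + 2C = -10; 2A + B + 4C = -15; 3A + B + 8C = -24.
Subtracting the first from the second: A + 2C = -5.
Subtracting the second from the third: A + 4C = -9.
Solving: C = -2, A = -1, then B = -5.
Therefore u_{18} = -18 + (-5) + (-2)·262144 = -524311.

-524311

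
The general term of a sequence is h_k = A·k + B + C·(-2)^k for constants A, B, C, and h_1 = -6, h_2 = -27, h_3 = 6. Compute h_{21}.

6291384

The three given values yield: A + B - 2C = -6; 2A + B + 4C = -27; 3A + B - 8C = 6.
Subtracting the first from the second: A + 6C = -21.
Subtracting the second from the third: A - 12C = 33.
Solving: C = -3, A = -3, then B = -9.
Hence h_{21} = -3·21 + (-9) + (-3)·(-2097152) = 6291384.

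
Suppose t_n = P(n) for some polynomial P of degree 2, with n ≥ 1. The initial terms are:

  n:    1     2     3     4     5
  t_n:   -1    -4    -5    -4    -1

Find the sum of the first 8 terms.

20

1st diffs: -3, -1, 1, 3.
2nd diffs: 2, 2, 2 (constant).
Newton forward-difference form: t_n = -1 + (-3)·C(n-1,1) + 2·C(n-1,2).
Continuing: 4, 11, 20.
Summing n = 1..8 (8 terms) gives 20.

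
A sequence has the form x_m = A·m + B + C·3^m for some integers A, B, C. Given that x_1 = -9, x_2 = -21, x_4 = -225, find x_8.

At m = 1, 2, 4: A + B + 3C = -9; 2A + B + 9C = -21; 4A + B + 81C = -225.
Subtracting the first from the second: A + 6C = -12.
Subtracting the second from the third: 2A + 72C = -204.
Solving: C = -3, A = 6, then B = -6.
Hence x_8 = 6·8 + (-6) + (-3)·6561 = -19641.

-19641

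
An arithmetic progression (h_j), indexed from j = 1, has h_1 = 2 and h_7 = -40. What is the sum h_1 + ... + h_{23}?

-1725

Common difference d = (-40 - 2) / (7 - 1) = -7.
h_j = 2 + (j - 1)·(-7).
h_{23} = -152; S = 23·(2 + (-152))/2 = -1725.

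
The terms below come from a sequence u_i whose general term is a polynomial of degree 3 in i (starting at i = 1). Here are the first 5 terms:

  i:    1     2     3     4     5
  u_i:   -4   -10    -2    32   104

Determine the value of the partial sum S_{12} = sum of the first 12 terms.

8576

1st diffs: -6, 8, 34, 72.
2nd diffs: 14, 26, 38.
3rd diffs: 12, 12 (constant).
So u_i = 2i^3 - 5i^2 - 5i + 4.
Continuing: …, 226, 410, 668, 1012, …, u_{12} = 2680.
Summing i = 1..12 (12 terms) gives 8576.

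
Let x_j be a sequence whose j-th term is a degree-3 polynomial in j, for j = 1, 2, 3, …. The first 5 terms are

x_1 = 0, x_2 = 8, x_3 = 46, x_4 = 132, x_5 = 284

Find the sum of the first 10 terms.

1st diffs: 8, 38, 86, 152.
2nd diffs: 30, 48, 66.
3rd diffs: 18, 18 (constant).
Newton forward-difference form: x_j = 8·C(j-1,1) + 30·C(j-1,2) + 18·C(j-1,3).
Continuing: …, 520, 858, 1316, 1912, …, x_{10} = 2664.
Summing j = 1..10 (10 terms) gives 7740.

7740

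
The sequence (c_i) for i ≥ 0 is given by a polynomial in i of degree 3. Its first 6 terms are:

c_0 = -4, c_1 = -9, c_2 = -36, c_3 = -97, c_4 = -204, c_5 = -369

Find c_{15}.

-7849

1st diffs: -5, -27, -61, -107, -165.
2nd diffs: -22, -34, -46, -58.
3rd diffs: -12, -12, -12 (constant).
So c_i = -2i^3 - 5i^2 + 2i - 4.
Evaluating at i = 15 gives c_{15} = -7849.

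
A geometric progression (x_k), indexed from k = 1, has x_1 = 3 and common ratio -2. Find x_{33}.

12884901888

x_k = 3·(-2)^(k-1).
x_{33} = 3·(-2)^32 = 12884901888.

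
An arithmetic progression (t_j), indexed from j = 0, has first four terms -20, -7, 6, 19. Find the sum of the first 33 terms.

6204

Common difference d = 13.
t_j = -20 + (j - 0)·13.
t_{32} = 396; S = 33·(-20 + 396)/2 = 6204.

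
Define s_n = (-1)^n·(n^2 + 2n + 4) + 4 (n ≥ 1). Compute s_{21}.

-483

(-1)^21 = -1; n^2 + 2n + 4 at n=21 is 487; so s_{21} = -483.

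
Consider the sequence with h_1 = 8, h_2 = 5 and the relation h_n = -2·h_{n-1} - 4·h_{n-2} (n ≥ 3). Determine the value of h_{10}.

4096

Applying the relation repeatedly:
h_3 = -42, h_4 = 64, h_5 = 40, h_6 = -336, h_7 = 512, h_8 = 320, h_9 = -2688, h_{10} = 4096.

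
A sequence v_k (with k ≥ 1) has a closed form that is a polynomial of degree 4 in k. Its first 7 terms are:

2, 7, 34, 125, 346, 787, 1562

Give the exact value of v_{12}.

1st diffs: 5, 27, 91, 221, 441, 775.
2nd diffs: 22, 64, 130, 220, 334.
3rd diffs: 42, 66, 90, 114.
4th diffs: 24, 24, 24 (constant).
Newton forward-difference form: v_k = 2 + 5·C(k-1,1) + 22·C(k-1,2) + 42·C(k-1,3) + 24·C(k-1,4).
At k = 12: k-1 = 11, so v_{12} = 2 + 55 + 1210 + 6930 + 7920 = 16117.

16117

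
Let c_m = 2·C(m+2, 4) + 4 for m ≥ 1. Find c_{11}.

1434

C(13, 4) = 715, so c_{11} = 1434.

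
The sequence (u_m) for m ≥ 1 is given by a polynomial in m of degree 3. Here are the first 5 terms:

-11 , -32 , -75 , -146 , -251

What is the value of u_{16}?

-5366

1st diffs: -21, -43, -71, -105.
2nd diffs: -22, -28, -34.
3rd diffs: -6, -6 (constant).
So u_m = -m^3 - 5m^2 + m - 6.
Evaluating at m = 16 gives u_{16} = -5366.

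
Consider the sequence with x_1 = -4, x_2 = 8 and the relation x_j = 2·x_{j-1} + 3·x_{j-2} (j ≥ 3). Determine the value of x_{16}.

14348912

Applying the relation repeatedly:
x_3 = 4, x_4 = 32, x_5 = 76, …, x_{13} = 531436, x_{14} = 1594328, x_{15} = 4782964, x_{16} = 14348912.
(Characteristic roots are 3 and -1.)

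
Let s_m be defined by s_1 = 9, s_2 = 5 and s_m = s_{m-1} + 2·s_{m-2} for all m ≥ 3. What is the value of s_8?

Compute successive terms:
s_3 = 23, s_4 = 33, s_5 = 79, s_6 = 145, s_7 = 303, s_8 = 593.
(Characteristic roots are 2 and -1.)

593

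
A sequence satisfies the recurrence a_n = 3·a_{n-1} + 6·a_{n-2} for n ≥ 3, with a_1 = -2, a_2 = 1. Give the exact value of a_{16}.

Applying the relation repeatedly:
a_3 = -9  a_4 = -21  a_5 = -117  …  a_{13} = -14822757  a_{14} = -64808829  a_{15} = -283363029  a_{16} = -1238942061.

-1238942061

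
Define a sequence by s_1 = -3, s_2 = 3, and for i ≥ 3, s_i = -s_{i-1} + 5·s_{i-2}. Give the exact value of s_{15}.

s_3 = -18  s_4 = 33  s_5 = -123  …  s_{12} = 145728  s_{13} = -410043  s_{14} = 1138683  s_{15} = -3188898.

-3188898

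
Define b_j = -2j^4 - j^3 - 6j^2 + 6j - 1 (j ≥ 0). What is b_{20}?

b_{20} = -2·20^4 - 1·20^3 - 6·20^2 + 6·20 - 1 = -330281.

-330281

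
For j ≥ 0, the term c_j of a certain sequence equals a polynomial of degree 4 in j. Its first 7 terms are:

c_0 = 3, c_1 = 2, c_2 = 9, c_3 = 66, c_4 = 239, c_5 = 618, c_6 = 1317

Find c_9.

6834

1st diffs: -1, 7, 57, 173, 379, 699.
2nd diffs: 8, 50, 116, 206, 320.
3rd diffs: 42, 66, 90, 114.
4th diffs: 24, 24, 24 (constant).
So c_j = j^4 + j^3 - 6j^2 + 3j + 3.
Evaluating at j = 9 gives c_9 = 6834.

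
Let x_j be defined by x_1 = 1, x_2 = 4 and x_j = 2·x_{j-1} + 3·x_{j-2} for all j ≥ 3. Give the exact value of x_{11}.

73811

Compute successive terms:
x_3 = 11  x_4 = 34  x_5 = 101  x_6 = 304  x_7 = 911  x_8 = 2734  x_9 = 8201  x_{10} = 24604  x_{11} = 73811.
(Characteristic roots are 3 and -1.)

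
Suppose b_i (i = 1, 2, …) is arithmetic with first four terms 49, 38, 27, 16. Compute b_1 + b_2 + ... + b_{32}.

-3888

Common difference d = -11.
b_i = 49 + (i - 1)·(-11).
b_{32} = -292; S = 32·(49 + (-292))/2 = -3888.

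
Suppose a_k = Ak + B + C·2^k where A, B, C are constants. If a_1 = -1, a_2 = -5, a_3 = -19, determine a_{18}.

-1310609

Plug in k = 1, 2, 3: A + B + 2C = -1; 2A + B + 4C = -5; 3A + B + 8C = -19.
Subtracting the first from the second: A + 2C = -4.
Subtracting the second from the third: A + 4C = -14.
Solving: C = -5, A = 6, then B = 3.
Hence a_{18} = 6·18 + 3 + (-5)·262144 = -1310609.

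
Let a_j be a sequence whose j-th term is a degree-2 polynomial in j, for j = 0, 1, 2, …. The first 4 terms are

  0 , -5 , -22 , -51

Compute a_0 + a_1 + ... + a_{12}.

-3822

1st diffs: -5, -17, -29.
2nd diffs: -12, -12 (constant).
Newton forward-difference form: a_j = (-5)·C(j,1) + (-12)·C(j,2).
Continuing: …, -92, -145, -210, -287, …, a_{12} = -852.
Summing j = 0..12 (13 terms) gives -3822.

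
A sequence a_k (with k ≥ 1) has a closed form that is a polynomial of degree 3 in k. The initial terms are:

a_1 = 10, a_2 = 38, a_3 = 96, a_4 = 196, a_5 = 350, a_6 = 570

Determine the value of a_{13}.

4966

1st diffs: 28, 58, 100, 154, 220.
2nd diffs: 30, 42, 54, 66.
3rd diffs: 12, 12, 12 (constant).
Newton forward-difference form: a_k = 10 + 28·C(k-1,1) + 30·C(k-1,2) + 12·C(k-1,3).
At k = 13: k-1 = 12, so a_{13} = 10 + 336 + 1980 + 2640 = 4966.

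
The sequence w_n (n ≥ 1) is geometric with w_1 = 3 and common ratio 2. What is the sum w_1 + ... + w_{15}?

98301

w_n = 3·2^(n-1).
S = 3·(2^15 - 1)/(2 - 1) = 3·(32768 - 1)/(1) = 98301.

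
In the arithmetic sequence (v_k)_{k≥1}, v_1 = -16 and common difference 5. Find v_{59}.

v_k = -16 + (k - 1)·5.
v_{59} = -16 + 58·5 = 274.

274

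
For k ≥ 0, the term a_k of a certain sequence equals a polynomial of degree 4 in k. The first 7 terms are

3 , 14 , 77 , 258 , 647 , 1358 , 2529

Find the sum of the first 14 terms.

134085

1st diffs: 11, 63, 181, 389, 711, 1171.
2nd diffs: 52, 118, 208, 322, 460.
3rd diffs: 66, 90, 114, 138.
4th diffs: 24, 24, 24 (constant).
So a_k = k^4 + 5k^3 + 4k^2 + k + 3.
Continuing: …, 4322, 6923, 10542, 15413, …, a_{13} = 40238.
Summing k = 0..13 (14 terms) gives 134085.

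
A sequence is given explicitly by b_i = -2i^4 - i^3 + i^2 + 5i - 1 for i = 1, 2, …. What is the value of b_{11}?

-30438

b_{11} = -2·11^4 - 1·11^3 + 1·11^2 + 5·11 - 1 = -30438.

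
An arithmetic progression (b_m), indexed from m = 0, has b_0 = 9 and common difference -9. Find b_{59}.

-522

b_m = 9 + (m - 0)·(-9).
b_{59} = 9 + 59·(-9) = -522.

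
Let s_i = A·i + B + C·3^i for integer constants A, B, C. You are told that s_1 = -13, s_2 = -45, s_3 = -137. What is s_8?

Plug in i = 1, 2, 3: A + B + 3C = -13; 2A + B + 9C = -45; 3A + B + 27C = -137.
Subtracting the first from the second: A + 6C = -32.
Subtracting the second from the third: A + 18C = -92.
Solving: C = -5, A = -2, then B = 4.
Hence s_8 = -2·8 + 4 + (-5)·6561 = -32817.

-32817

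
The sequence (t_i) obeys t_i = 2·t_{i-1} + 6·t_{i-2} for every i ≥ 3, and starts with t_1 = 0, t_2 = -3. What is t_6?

-372

Compute successive terms:
t_3 = -6;  t_4 = -30;  t_5 = -96;  t_6 = -372.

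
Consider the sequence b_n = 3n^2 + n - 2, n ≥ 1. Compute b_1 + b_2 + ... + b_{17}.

Over n = 1..17: Σn = 153, Σn² = 1785.
Total = (3)·1785 + (1)·153 + (-2)·17 = 5474.

5474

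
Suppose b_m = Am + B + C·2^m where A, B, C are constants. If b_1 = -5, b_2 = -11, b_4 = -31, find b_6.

The three given values yield: A + B + 2C = -5; 2A + B + 4C = -11; 4A + B + 16C = -31.
Subtracting the first from the second: A + 2C = -6.
Subtracting the second from the third: 2A + 12C = -20.
Solving: C = -1, A = -4, then B = 1.
Hence b_6 = -4·6 + 1 + (-1)·64 = -87.

-87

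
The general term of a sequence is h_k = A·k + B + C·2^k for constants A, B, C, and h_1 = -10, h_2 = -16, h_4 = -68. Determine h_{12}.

The three given values yield: A + B + 2C = -10; 2A + B + 4C = -16; 4A + B + 16C = -68.
Subtracting the first from the second: A + 2C = -6.
Subtracting the second from the third: 2A + 12C = -52.
Solving: C = -5, A = 4, then B = -4.
Therefore h_{12} = 48 + (-4) + (-5)·4096 = -20436.

-20436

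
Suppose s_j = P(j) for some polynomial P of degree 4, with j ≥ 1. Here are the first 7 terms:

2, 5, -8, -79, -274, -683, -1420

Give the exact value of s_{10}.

-7099

1st diffs: 3, -13, -71, -195, -409, -737.
2nd diffs: -16, -58, -124, -214, -328.
3rd diffs: -42, -66, -90, -114.
4th diffs: -24, -24, -24 (constant).
So s_j = -j^4 + 3j^3 - j^2 + 1.
Evaluating at j = 10 gives s_{10} = -7099.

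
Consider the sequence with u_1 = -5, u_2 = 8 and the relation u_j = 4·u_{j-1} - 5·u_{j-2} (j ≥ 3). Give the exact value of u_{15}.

-91983

u_3 = 57;  u_4 = 188;  u_5 = 467;  …;  u_{12} = -129652;  u_{13} = -244093;  u_{14} = -328112;  u_{15} = -91983.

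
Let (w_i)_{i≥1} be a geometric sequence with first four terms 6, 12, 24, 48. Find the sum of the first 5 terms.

Common ratio r = 2.
w_i = 6·2^(i-1).
S = 6·(2^5 - 1)/(2 - 1) = 6·(32 - 1)/(1) = 186.

186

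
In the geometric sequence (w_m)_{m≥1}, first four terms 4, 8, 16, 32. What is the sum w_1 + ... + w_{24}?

Common ratio r = 2.
w_m = 4·2^(m-1).
S = 4·(2^24 - 1)/(2 - 1) = 4·(16777216 - 1)/(1) = 67108860.

67108860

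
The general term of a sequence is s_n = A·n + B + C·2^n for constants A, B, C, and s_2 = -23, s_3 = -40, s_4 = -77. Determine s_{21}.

-10485706

At n = 2, 3, 4: 2A + B + 4C = -23; 3A + B + 8C = -40; 4A + B + 16C = -77.
Subtracting the first from the second: A + 4C = -17.
Subtracting the second from the third: A + 8C = -37.
Solving: C = -5, A = 3, then B = -9.
Therefore s_{21} = 63 + (-9) + (-5)·2097152 = -10485706.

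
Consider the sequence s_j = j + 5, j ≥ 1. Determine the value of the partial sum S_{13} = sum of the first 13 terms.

Over j = 1..13: Σj = 91.
Total = (1)·91 + (5)·13 = 156.

156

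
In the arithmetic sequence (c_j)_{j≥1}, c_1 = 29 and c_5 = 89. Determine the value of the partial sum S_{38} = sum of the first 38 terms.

Common difference d = (89 - 29) / (5 - 1) = 15.
c_j = 29 + (j - 1)·15.
c_{38} = 584; S = 38·(29 + 584)/2 = 11647.

11647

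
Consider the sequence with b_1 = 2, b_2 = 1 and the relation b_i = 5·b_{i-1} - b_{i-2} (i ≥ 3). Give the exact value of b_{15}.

427144083

Applying the relation repeatedly:
b_3 = 3, b_4 = 14, b_5 = 67, …, b_{12} = 3883449, b_{13} = 18606722, b_{14} = 89150161, b_{15} = 427144083.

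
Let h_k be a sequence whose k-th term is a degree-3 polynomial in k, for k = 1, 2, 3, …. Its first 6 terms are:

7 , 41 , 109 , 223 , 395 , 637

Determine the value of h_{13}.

1st diffs: 34, 68, 114, 172, 242.
2nd diffs: 34, 46, 58, 70.
3rd diffs: 12, 12, 12 (constant).
Newton forward-difference form: h_k = 7 + 34·C(k-1,1) + 34·C(k-1,2) + 12·C(k-1,3).
At k = 13: k-1 = 12, so h_{13} = 7 + 408 + 2244 + 2640 = 5299.

5299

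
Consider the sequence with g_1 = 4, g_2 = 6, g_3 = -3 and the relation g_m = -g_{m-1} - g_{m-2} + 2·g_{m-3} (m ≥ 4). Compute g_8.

g_4 = 5, g_5 = 10, g_6 = -21, g_7 = 21, g_8 = 20.

20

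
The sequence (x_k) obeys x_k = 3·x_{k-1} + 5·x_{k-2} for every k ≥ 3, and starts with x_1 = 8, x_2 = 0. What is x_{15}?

Iterate the recurrence:
x_3 = 40, x_4 = 120, x_5 = 560, …, x_{12} = 12464520, x_{13} = 52258760, x_{14} = 219098880, x_{15} = 918590440.

918590440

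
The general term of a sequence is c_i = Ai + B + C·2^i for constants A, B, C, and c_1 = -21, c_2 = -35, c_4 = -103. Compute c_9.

-2603

At i = 1, 2, 4: A + B + 2C = -21; 2A + B + 4C = -35; 4A + B + 16C = -103.
Subtracting the first from the second: A + 2C = -14.
Subtracting the second from the third: 2A + 12C = -68.
Solving: C = -5, A = -4, then B = -7.
Therefore c_9 = -36 + (-7) + (-5)·512 = -2603.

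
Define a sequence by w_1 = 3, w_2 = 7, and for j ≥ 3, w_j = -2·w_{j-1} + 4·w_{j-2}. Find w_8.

Compute successive terms:
w_3 = -2  w_4 = 32  w_5 = -72  w_6 = 272  w_7 = -832  w_8 = 2752.

2752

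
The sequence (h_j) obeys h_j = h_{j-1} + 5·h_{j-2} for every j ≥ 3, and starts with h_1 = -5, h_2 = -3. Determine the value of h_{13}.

-586253

Step forward from the initial values:
h_3 = -28;  h_4 = -43;  h_5 = -183;  …;  h_{10} = -26383;  h_{11} = -75723;  h_{12} = -207638;  h_{13} = -586253.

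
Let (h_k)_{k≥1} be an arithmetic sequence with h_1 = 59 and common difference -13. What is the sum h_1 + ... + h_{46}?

h_k = 59 + (k - 1)·(-13).
h_{46} = -526; S = 46·(59 + (-526))/2 = -10741.

-10741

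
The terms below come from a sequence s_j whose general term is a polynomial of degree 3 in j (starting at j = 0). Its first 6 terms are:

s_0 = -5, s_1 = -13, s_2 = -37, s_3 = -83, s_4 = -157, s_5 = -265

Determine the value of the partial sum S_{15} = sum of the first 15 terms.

-16385

1st diffs: -8, -24, -46, -74, -108.
2nd diffs: -16, -22, -28, -34.
3rd diffs: -6, -6, -6 (constant).
Newton forward-difference form: s_j = -5 + (-8)·C(j,1) + (-16)·C(j,2) + (-6)·C(j,3).
Continuing: …, -413, -607, -853, -1157, …, s_{14} = -3757.
Summing j = 0..14 (15 terms) gives -16385.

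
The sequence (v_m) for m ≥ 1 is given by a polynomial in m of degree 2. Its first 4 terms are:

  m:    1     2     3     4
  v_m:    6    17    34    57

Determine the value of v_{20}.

1st diffs: 11, 17, 23.
2nd diffs: 6, 6 (constant).
Newton forward-difference form: v_m = 6 + 11·C(m-1,1) + 6·C(m-1,2).
At m = 20: m-1 = 19, so v_{20} = 6 + 209 + 1026 = 1241.

1241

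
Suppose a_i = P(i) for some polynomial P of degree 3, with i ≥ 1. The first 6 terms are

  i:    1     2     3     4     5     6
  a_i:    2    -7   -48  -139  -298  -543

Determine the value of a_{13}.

-6178

1st diffs: -9, -41, -91, -159, -245.
2nd diffs: -32, -50, -68, -86.
3rd diffs: -18, -18, -18 (constant).
So a_i = -3i^3 + 2i^2 + 6i - 3.
Evaluating at i = 13 gives a_{13} = -6178.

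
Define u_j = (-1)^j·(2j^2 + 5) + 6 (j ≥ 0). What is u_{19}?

(-1)^19 = -1; 2j^2 + 5 at j=19 is 727; so u_{19} = -721.

-721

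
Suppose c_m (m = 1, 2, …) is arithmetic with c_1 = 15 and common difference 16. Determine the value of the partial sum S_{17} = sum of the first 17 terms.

c_m = 15 + (m - 1)·16.
c_{17} = 271; S = 17·(15 + 271)/2 = 2431.

2431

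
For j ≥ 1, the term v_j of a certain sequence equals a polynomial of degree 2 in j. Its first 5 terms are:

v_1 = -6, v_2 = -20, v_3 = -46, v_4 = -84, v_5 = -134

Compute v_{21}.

-2566

1st diffs: -14, -26, -38, -50.
2nd diffs: -12, -12, -12 (constant).
So v_j = -6j^2 + 4j - 4.
Evaluating at j = 21 gives v_{21} = -2566.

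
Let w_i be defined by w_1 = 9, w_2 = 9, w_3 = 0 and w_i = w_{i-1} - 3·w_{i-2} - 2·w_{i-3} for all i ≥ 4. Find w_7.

Step forward from the initial values:
w_4 = -45, w_5 = -63, w_6 = 72, w_7 = 351.

351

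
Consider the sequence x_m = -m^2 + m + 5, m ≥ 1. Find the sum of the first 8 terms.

Over m = 1..8: Σm = 36, Σm² = 204.
Total = (-1)·204 + (1)·36 + (5)·8 = -128.

-128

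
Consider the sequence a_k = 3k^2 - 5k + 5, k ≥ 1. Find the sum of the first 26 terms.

Over k = 1..26: Σk = 351, Σk² = 6201.
Total = (3)·6201 + (-5)·351 + (5)·26 = 16978.

16978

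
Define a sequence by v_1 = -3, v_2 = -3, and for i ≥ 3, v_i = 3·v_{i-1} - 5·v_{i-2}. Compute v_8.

-867

Iterate the recurrence:
v_3 = 6;  v_4 = 33;  v_5 = 69;  v_6 = 42;  v_7 = -219;  v_8 = -867.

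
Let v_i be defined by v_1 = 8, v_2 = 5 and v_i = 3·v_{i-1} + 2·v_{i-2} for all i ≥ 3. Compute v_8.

16735

Step forward from the initial values:
v_3 = 31, v_4 = 103, v_5 = 371, v_6 = 1319, v_7 = 4699, v_8 = 16735.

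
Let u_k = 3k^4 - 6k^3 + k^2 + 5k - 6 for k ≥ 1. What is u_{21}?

u_{21} = 3·21^4 - 6·21^3 + 1·21^2 + 5·21 - 6 = 528417.

528417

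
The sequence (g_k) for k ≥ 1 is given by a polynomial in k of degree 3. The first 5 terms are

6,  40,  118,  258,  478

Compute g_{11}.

4486

1st diffs: 34, 78, 140, 220.
2nd diffs: 44, 62, 80.
3rd diffs: 18, 18 (constant).
So g_k = 3k^3 + 4k^2 + k - 2.
Evaluating at k = 11 gives g_{11} = 4486.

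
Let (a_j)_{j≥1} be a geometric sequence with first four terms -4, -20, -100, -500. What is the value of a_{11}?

-39062500

Common ratio r = 5.
a_j = (-4)·5^(j-1).
a_{11} = (-4)·5^10 = -39062500.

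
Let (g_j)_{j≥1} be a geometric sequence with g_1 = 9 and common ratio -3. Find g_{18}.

-1162261467

g_j = 9·(-3)^(j-1).
g_{18} = 9·(-3)^17 = -1162261467.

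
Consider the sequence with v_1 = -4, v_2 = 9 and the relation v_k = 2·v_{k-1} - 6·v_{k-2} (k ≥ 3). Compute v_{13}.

Compute successive terms:
v_3 = 42, v_4 = 30, v_5 = -192, …, v_{10} = -7152, v_{11} = -54624, v_{12} = -66336, v_{13} = 195072.

195072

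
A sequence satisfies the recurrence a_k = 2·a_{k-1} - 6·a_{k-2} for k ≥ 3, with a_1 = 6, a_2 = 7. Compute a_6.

436

Iterate the recurrence:
a_3 = -22  a_4 = -86  a_5 = -40  a_6 = 436.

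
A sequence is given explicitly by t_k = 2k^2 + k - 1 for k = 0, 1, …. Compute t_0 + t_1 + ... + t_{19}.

5110

Over k = 0..19: Σk = 190, Σk² = 2470.
Total = (2)·2470 + (1)·190 + (-1)·20 = 5110.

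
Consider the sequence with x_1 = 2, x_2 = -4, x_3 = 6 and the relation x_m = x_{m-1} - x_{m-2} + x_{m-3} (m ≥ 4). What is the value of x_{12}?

Compute successive terms:
x_4 = 12; x_5 = 2; x_6 = -4; x_7 = 6; x_8 = 12; x_9 = 2; x_{10} = -4; x_{11} = 6; x_{12} = 12.

12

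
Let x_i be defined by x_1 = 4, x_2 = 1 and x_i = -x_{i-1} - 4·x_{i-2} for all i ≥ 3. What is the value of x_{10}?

-2075

Applying the relation repeatedly:
x_3 = -17, x_4 = 13, x_5 = 55, x_6 = -107, x_7 = -113, x_8 = 541, x_9 = -89, x_{10} = -2075.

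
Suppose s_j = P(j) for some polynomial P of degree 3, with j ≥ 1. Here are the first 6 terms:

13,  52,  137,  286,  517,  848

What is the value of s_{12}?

1st diffs: 39, 85, 149, 231, 331.
2nd diffs: 46, 64, 82, 100.
3rd diffs: 18, 18, 18 (constant).
Newton forward-difference form: s_j = 13 + 39·C(j-1,1) + 46·C(j-1,2) + 18·C(j-1,3).
At j = 12: j-1 = 11, so s_{12} = 13 + 429 + 2530 + 2970 = 5942.

5942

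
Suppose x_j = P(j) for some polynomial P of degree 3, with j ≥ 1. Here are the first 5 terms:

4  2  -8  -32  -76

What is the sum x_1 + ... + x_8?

1st diffs: -2, -10, -24, -44.
2nd diffs: -8, -14, -20.
3rd diffs: -6, -6 (constant).
Newton forward-difference form: x_j = 4 + (-2)·C(j-1,1) + (-8)·C(j-1,2) + (-6)·C(j-1,3).
Continuing: -146, -248, -388.
Summing j = 1..8 (8 terms) gives -892.

-892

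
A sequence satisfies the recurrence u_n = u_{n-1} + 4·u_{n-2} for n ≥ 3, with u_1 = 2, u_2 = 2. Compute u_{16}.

1666098

Applying the relation repeatedly:
u_3 = 10  u_4 = 18  u_5 = 58  …  u_{13} = 99322  u_{14} = 253762  u_{15} = 651050  u_{16} = 1666098.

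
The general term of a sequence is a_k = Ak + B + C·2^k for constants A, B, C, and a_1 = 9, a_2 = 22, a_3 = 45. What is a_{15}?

163881

Plug in k = 1, 2, 3: A + B + 2C = 9; 2A + B + 4C = 22; 3A + B + 8C = 45.
Subtracting the first from the second: A + 2C = 13.
Subtracting the second from the third: A + 4C = 23.
Solving: C = 5, A = 3, then B = -4.
Therefore a_{15} = 45 + (-4) + 5·32768 = 163881.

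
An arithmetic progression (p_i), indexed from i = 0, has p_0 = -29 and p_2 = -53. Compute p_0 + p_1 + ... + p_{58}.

Common difference d = (-53 - (-29)) / (2 - 0) = -12.
p_i = -29 + (i - 0)·(-12).
p_{58} = -725; S = 59·(-29 + (-725))/2 = -22243.

-22243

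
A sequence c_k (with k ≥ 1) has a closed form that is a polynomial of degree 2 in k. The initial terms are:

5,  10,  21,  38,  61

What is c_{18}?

1st diffs: 5, 11, 17, 23.
2nd diffs: 6, 6, 6 (constant).
So c_k = 3k^2 - 4k + 6.
Evaluating at k = 18 gives c_{18} = 906.

906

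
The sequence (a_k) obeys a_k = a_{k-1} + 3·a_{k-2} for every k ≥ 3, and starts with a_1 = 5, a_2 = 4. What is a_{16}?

Applying the relation repeatedly:
a_3 = 19  a_4 = 31  a_5 = 88  …  a_{13} = 64885  a_{14} = 149236  a_{15} = 343891  a_{16} = 791599.

791599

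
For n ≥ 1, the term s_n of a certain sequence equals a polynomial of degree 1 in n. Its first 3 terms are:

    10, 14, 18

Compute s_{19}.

82

1st diffs: 4, 4 (constant).
So s_n = 4n + 6.
Evaluating at n = 19 gives s_{19} = 82.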